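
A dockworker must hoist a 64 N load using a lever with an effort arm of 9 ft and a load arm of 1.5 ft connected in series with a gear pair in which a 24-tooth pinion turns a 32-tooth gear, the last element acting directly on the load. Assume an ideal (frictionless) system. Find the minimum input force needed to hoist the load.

8 N

Lever MA = effort arm / load arm = 9/1.5 = 6.
Gear pair MA = 32/24 = 1.3333.
Combined ideal MA = 6 × 1.3333 = 8.
Effort = load / MA = 64 / 8 = 8 N.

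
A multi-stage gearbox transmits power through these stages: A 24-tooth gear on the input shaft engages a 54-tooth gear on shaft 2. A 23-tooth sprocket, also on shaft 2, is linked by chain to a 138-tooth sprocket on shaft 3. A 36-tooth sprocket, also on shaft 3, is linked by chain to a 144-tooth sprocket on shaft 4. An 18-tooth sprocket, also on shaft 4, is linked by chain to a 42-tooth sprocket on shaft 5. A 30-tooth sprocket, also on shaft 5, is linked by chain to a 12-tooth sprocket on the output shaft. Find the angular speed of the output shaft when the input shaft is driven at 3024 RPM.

60 RPM

the input shaft → shaft 2 (gear mesh, 54/24): 3024 ÷ 2.25 = 1344 RPM
shaft 2 → shaft 3 (chain, 138/23): 1344 ÷ 6 = 224 RPM
shaft 3 → shaft 4 (chain, 144/36): 224 ÷ 4 = 56 RPM
shaft 4 → shaft 5 (chain, 42/18): 56 ÷ 2.3333 = 24 RPM
shaft 5 → the output shaft (chain, 12/30): 24 ÷ 0.4 = 60 RPM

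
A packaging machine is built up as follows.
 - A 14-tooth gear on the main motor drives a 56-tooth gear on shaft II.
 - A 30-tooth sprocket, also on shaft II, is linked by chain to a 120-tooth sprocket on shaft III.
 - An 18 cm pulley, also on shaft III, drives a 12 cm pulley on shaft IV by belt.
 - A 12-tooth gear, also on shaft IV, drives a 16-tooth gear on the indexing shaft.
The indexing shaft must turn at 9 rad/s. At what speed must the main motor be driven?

128 rad/s

Overall ratio R = 4 × 4 × 0.66667 × 1.3333 = 14.222.
Required input speed = output speed × R = 9 × 14.222 = 128 rad/s.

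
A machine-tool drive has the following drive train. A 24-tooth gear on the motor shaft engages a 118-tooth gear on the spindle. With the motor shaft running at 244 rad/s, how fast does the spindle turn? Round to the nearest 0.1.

49.6 rad/s

the motor shaft → the spindle (gear mesh, 118/24): 244 ÷ 4.9167 = 49.627 rad/s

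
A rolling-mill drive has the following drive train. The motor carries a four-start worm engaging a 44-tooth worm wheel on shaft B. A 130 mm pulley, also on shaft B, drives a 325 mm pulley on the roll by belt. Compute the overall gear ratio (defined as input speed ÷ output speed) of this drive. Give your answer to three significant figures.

Each stage contributes driven/driver: worm 44/4 = 11, belt 325/130 = 2.5.
Overall: 11 × 2.5 = 27.5.

27.5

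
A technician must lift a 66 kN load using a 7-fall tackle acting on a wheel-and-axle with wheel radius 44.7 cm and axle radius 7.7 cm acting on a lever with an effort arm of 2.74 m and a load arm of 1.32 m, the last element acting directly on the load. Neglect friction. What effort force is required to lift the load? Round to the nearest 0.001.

0.782 kN

Block-and-tackle MA = number of supporting rope parts = 7.
Wheel-and-axle MA = R/r = 44.7/7.7 = 5.8052.
Lever MA = effort arm / load arm = 2.74/1.32 = 2.0758.
Combined ideal MA = 7 × 5.8052 × 2.0758 = 84.351.
Effort = load / MA = 66 / 84.351 = 0.78244 kN.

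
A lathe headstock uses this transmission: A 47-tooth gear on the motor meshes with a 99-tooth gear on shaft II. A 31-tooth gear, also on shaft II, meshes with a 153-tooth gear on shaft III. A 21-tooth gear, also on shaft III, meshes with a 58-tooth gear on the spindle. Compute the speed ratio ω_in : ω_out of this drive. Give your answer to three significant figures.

28.7

Each stage contributes driven/driver: gear mesh 99/47 = 2.1064, gear mesh 153/31 = 4.9355, gear mesh 58/21 = 2.7619.
Overall: 2.1064 × 4.9355 × 2.7619 = 28.713.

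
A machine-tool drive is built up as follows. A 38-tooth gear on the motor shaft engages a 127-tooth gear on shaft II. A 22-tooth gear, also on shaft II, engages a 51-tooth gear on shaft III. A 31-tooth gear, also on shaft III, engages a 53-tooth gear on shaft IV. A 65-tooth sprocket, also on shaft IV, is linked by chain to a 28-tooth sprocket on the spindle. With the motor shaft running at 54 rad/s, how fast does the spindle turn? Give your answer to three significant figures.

Gear mesh: ratio = 127/38 = 3.3421, so shaft II turns at 54 / 3.3421 = 16.157 rad/s.
Gear mesh: ratio = 51/22 = 2.3182, so shaft III turns at 16.157 / 2.3182 = 6.9699 rad/s.
Gear mesh: ratio = 53/31 = 1.7097, so shaft IV turns at 6.9699 / 1.7097 = 4.0767 rad/s.
Chain: ratio = 28/65 = 0.43077, so the spindle turns at 4.0767 / 0.43077 = 9.4638 rad/s.

9.46 rad/s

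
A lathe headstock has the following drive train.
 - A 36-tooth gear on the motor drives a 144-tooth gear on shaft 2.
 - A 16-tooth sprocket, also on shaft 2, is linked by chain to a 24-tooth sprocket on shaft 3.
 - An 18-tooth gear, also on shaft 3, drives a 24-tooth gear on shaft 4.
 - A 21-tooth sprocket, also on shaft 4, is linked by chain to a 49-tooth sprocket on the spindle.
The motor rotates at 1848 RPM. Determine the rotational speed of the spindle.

99 RPM

gear mesh 144/36 = 4 → 1848/4 = 462 RPM
chain 24/16 = 1.5 → 462/1.5 = 308 RPM
gear mesh 24/18 = 1.3333 → 308/1.3333 = 231 RPM
chain 49/21 = 2.3333 → 231/2.3333 = 99 RPM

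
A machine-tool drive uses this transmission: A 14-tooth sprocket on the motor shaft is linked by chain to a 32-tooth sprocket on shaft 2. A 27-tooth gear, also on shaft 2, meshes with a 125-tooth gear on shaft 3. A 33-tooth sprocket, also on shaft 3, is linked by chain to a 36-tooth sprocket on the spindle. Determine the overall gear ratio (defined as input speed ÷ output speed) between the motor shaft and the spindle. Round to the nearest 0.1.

11.5

Each stage contributes driven/driver: chain 32/14 = 2.2857, gear mesh 125/27 = 4.6296, chain 36/33 = 1.0909.
Overall: 2.2857 × 4.6296 × 1.0909 = 11.544.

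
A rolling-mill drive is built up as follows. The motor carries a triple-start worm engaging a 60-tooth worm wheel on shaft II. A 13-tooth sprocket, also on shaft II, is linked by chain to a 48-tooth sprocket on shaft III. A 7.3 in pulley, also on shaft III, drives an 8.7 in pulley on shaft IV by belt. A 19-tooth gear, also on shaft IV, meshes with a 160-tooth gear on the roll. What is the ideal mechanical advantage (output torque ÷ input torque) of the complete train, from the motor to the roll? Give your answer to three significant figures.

741

Each stage contributes driven/driver: worm 60/3 = 20, chain 48/13 = 3.6923, belt 8.7/7.3 = 1.1918, gear mesh 160/19 = 8.4211.
Overall: 20 × 3.6923 × 1.1918 × 8.4211 = 741.12.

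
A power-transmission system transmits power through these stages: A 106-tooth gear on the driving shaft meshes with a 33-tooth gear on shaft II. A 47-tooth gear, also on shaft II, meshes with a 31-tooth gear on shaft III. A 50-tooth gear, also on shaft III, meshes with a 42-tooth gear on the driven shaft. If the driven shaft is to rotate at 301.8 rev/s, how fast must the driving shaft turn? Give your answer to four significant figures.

52.06 rev/s

Overall ratio R = 0.31132 × 0.65957 × 0.84 = 0.17248.
Required input speed = output speed × R = 301.8 × 0.17248 = 52.056 rev/s.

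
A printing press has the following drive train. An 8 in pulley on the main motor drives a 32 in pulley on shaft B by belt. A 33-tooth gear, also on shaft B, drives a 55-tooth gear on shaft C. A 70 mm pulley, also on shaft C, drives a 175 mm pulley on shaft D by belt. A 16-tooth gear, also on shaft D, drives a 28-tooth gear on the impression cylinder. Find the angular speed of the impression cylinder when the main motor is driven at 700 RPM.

24 RPM

belt 32/8 = 4 → 700/4 = 175 RPM
gear mesh 55/33 = 1.6667 → 175/1.6667 = 105 RPM
belt 175/70 = 2.5 → 105/2.5 = 42 RPM
gear mesh 28/16 = 1.75 → 42/1.75 = 24 RPM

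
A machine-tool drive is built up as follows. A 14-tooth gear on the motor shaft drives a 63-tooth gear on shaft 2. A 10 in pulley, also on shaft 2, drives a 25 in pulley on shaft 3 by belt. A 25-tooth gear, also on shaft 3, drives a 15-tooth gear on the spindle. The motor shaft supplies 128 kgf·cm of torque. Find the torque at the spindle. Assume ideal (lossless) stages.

864 kgf·cm

gear mesh 63/14 = 4.5 → τ = 128·4.5 = 576 kgf·cm
belt 25/10 = 2.5 → τ = 576·2.5 = 1440 kgf·cm
gear mesh 15/25 = 0.6 → τ = 1440·0.6 = 864 kgf·cm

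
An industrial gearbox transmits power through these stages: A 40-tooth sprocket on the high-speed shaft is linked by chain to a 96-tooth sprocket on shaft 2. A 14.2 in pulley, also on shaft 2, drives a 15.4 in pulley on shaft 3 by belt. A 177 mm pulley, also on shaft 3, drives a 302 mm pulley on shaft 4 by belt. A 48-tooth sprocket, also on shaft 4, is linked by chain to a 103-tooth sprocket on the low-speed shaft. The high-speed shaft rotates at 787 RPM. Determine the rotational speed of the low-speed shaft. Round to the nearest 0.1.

the high-speed shaft → shaft 2 (chain, 96/40): 787 ÷ 2.4 = 327.92 RPM
shaft 2 → shaft 3 (belt, 15.4/14.2): 327.92 ÷ 1.0845 = 302.36 RPM
shaft 3 → shaft 4 (belt, 302/177): 302.36 ÷ 1.7062 = 177.21 RPM
shaft 4 → the low-speed shaft (chain, 103/48): 177.21 ÷ 2.1458 = 82.585 RPM

82.6 RPM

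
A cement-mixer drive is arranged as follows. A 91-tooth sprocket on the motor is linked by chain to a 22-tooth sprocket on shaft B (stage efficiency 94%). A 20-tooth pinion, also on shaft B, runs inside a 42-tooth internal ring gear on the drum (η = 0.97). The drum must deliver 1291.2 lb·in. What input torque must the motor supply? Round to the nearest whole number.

Overall ratio R = 0.24176 × 2.1 = 0.50769; overall efficiency η = 0.94 × 0.97 = 0.9118.
Input torque = output torque / (R × η) = 1291.2 / (0.50769 × 0.9118) = 2789.3 lb·in.

2789 lb·in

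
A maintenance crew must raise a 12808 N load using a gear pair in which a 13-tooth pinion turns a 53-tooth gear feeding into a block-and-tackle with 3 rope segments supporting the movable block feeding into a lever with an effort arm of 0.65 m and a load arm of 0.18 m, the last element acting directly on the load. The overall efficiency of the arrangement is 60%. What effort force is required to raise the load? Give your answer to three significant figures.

483 N

Gear pair MA = 53/13 = 4.0769.
Block-and-tackle MA = number of supporting rope parts = 3.
Lever MA = effort arm / load arm = 0.65/0.18 = 3.6111.
Combined ideal MA = 4.0769 × 3 × 3.6111 = 44.167.
Actual MA = 44.167 × 0.60 = 26.5.
Effort = load / actual MA = 12808 / 26.5 = 483.32 N.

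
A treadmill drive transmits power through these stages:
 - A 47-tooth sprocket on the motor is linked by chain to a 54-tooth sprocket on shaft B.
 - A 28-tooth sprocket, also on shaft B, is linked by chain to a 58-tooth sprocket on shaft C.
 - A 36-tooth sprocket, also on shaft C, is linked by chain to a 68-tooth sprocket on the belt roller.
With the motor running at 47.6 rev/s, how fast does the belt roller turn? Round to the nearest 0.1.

Chain: ratio = 54/47 = 1.1489, so shaft B turns at 47.6 / 1.1489 = 41.43 rev/s.
Chain: ratio = 58/28 = 2.0714, so shaft C turns at 41.43 / 2.0714 = 20.001 rev/s.
Chain: ratio = 68/36 = 1.8889, so the belt roller turns at 20.001 / 1.8889 = 10.589 rev/s.

10.6 rev/s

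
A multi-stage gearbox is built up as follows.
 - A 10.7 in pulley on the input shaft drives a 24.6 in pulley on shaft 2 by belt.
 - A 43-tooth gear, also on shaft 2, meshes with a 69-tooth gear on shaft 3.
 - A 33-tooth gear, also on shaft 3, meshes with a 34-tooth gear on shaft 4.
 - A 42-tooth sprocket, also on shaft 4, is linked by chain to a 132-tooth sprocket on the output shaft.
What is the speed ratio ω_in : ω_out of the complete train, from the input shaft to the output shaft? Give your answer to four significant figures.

Each stage contributes driven/driver: belt 24.6/10.7 = 2.2991, gear mesh 69/43 = 1.6047, gear mesh 34/33 = 1.0303, chain 132/42 = 3.1429.
Overall: 2.2991 × 1.6047 × 1.0303 × 3.1429 = 11.946.

11.95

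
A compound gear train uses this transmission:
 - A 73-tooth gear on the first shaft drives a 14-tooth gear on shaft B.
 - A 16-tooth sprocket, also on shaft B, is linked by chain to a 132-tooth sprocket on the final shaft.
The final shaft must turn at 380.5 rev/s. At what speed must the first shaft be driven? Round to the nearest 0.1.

Overall ratio R = 0.19178 × 8.25 = 1.5822.
Required input speed = output speed × R = 380.5 × 1.5822 = 602.02 rev/s.

602.0 rev/s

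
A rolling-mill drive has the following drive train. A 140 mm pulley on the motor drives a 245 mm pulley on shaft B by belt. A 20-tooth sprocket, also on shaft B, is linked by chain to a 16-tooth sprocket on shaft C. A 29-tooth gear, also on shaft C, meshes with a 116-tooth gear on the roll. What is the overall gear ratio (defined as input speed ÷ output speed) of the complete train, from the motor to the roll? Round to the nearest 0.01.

5.60

Each stage contributes driven/driver: belt 245/140 = 1.75, chain 16/20 = 0.8, gear mesh 116/29 = 4.
Overall: 1.75 × 0.8 × 4 = 5.6.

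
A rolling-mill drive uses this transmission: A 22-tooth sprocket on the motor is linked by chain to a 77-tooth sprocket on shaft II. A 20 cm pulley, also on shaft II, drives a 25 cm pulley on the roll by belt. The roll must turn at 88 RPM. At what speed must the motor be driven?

Overall ratio R = 3.5 × 1.25 = 4.375.
Required input speed = output speed × R = 88 × 4.375 = 385 RPM.

385 RPM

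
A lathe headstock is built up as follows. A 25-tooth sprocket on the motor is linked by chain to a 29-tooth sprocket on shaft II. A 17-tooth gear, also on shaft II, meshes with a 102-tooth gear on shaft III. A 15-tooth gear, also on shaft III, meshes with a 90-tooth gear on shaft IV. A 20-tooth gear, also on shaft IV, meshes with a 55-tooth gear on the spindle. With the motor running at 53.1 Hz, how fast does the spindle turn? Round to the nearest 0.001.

0.462 Hz

chain 29/25 = 1.16 → 53.1/1.16 = 45.776 Hz
gear mesh 102/17 = 6 → 45.776/6 = 7.6293 Hz
gear mesh 90/15 = 6 → 7.6293/6 = 1.2716 Hz
gear mesh 55/20 = 2.75 → 1.2716/2.75 = 0.46238 Hz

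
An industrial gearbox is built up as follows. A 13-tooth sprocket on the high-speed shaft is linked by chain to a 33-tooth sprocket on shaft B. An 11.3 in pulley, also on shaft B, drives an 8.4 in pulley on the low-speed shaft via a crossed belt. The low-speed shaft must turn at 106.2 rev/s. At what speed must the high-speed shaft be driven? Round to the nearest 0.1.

Overall ratio R = 2.5385 × 0.74336 = 1.887.
Required input speed = output speed × R = 106.2 × 1.887 = 200.4 rev/s.

200.4 rev/s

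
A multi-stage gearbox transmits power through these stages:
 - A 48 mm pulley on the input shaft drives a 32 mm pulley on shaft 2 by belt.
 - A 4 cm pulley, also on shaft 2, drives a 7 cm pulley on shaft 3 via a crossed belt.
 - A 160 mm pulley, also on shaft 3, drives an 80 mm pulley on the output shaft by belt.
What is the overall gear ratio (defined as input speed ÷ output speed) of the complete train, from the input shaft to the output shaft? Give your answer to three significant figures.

0.583

Each stage contributes driven/driver: belt 32/48 = 0.66667, belt 7/4 = 1.75, belt 80/160 = 0.5.
Overall: 0.66667 × 1.75 × 0.5 = 0.58333.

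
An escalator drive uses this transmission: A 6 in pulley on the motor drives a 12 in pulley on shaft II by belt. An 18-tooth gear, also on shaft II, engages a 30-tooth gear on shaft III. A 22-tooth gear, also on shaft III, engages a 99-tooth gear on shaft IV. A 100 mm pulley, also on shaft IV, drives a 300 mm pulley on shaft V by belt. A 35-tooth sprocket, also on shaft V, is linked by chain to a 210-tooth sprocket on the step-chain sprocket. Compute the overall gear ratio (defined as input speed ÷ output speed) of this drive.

Each stage contributes driven/driver: belt 12/6 = 2, gear mesh 30/18 = 1.6667, gear mesh 99/22 = 4.5, belt 300/100 = 3, chain 210/35 = 6.
Overall: 2 × 1.6667 × 4.5 × 3 × 6 = 270.

270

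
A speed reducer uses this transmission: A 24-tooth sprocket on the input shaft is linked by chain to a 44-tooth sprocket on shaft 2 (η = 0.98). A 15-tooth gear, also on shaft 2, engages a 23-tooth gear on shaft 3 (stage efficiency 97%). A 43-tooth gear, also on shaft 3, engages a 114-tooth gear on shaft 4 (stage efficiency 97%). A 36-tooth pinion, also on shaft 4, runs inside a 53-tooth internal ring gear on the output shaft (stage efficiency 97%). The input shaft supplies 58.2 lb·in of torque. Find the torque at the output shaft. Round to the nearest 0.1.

571.2 lb·in

Chain: ratio = 44/24 = 1.8333; torque at shaft 2 = 58.2 × 1.8333 × 0.98 = 104.57 lb·in.
Gear mesh: ratio = 23/15 = 1.5333; torque at shaft 3 = 104.57 × 1.5333 × 0.97 = 155.52 lb·in.
Gear mesh: ratio = 114/43 = 2.6512; torque at shaft 4 = 155.52 × 2.6512 × 0.97 = 399.95 lb·in.
Internal gear: ratio = 53/36 = 1.4722; torque at the output shaft = 399.95 × 1.4722 × 0.97 = 571.15 lb·in.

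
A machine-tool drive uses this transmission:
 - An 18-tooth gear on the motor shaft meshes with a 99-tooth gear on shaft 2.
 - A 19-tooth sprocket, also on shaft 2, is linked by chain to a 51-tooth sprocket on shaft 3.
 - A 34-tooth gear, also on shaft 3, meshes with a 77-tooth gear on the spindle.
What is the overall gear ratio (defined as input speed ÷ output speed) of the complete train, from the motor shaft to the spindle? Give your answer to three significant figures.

33.4

Each stage contributes driven/driver: gear mesh 99/18 = 5.5, chain 51/19 = 2.6842, gear mesh 77/34 = 2.2647.
Overall: 5.5 × 2.6842 × 2.2647 = 33.434.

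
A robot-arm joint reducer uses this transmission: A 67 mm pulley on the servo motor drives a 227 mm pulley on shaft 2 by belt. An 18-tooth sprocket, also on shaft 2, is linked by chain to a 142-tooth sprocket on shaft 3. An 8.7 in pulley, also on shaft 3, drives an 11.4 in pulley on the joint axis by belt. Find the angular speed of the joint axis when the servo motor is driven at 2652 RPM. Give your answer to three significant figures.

75.7 RPM

belt 227/67 = 3.3881 → 2652/3.3881 = 782.75 RPM
chain 142/18 = 7.8889 → 782.75/7.8889 = 99.222 RPM
belt 11.4/8.7 = 1.3103 → 99.222/1.3103 = 75.722 RPM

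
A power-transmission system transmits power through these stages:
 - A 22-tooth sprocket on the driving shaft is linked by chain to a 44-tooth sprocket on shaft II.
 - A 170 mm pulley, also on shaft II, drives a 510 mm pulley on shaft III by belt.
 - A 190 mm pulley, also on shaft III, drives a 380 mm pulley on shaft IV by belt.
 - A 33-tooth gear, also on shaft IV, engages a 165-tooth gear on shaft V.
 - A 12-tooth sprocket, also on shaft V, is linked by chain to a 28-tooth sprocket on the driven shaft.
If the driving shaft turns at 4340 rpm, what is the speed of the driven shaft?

31 rpm

Chain: ratio = 44/22 = 2, so shaft II turns at 4340 / 2 = 2170 rpm.
Belt: ratio = 510/170 = 3, so shaft III turns at 2170 / 3 = 723.33 rpm.
Belt: ratio = 380/190 = 2, so shaft IV turns at 723.33 / 2 = 361.67 rpm.
Gear mesh: ratio = 165/33 = 5, so shaft V turns at 361.67 / 5 = 72.333 rpm.
Chain: ratio = 28/12 = 2.3333, so the driven shaft turns at 72.333 / 2.3333 = 31 rpm.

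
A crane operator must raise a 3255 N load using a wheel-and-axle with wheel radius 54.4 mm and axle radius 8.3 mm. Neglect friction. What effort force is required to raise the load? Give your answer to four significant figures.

496.6 N

Wheel-and-axle MA = R/r = 54.4/8.3 = 6.5542.
Effort = load / MA = 3255 / 6.5542 = 496.63 N.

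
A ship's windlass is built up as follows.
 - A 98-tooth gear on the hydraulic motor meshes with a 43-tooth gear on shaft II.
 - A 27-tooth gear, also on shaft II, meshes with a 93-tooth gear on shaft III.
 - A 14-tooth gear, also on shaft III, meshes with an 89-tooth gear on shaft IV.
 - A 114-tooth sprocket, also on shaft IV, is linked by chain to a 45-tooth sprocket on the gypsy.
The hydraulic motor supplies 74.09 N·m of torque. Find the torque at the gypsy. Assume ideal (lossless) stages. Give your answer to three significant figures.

Gear mesh: ratio = 43/98 = 0.43878; torque at shaft II = 74.09 × 0.43878 = 32.509 N·m.
Gear mesh: ratio = 93/27 = 3.4444; torque at shaft III = 32.509 × 3.4444 = 111.98 N·m.
Gear mesh: ratio = 89/14 = 6.3571; torque at shaft IV = 111.98 × 6.3571 = 711.84 N·m.
Chain: ratio = 45/114 = 0.39474; torque at the gypsy = 711.84 × 0.39474 = 280.99 N·m.

281 N·m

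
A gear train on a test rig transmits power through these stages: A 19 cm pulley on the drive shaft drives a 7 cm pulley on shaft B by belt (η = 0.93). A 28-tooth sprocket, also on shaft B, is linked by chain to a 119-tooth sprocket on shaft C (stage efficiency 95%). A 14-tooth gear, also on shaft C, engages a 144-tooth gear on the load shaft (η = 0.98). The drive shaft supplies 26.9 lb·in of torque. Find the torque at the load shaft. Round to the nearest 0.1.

375.1 lb·in

belt 7/19 = 0.36842 → τ = 26.9·0.36842·0.93 = 9.2168 lb·in
chain 119/28 = 4.25 → τ = 9.2168·4.25·0.95 = 37.213 lb·in
gear mesh 144/14 = 10.286 → τ = 37.213·10.286·0.98 = 375.1 lb·in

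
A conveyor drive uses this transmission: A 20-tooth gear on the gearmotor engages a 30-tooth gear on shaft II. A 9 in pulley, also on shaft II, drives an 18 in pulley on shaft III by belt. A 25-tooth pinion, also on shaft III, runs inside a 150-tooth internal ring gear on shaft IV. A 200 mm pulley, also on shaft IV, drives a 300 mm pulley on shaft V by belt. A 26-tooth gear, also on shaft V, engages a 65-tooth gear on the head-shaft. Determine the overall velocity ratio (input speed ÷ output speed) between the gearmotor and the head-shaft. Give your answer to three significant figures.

Each stage contributes driven/driver: gear mesh 30/20 = 1.5, belt 18/9 = 2, internal gear 150/25 = 6, belt 300/200 = 1.5, gear mesh 65/26 = 2.5.
Overall: 1.5 × 2 × 6 × 1.5 × 2.5 = 67.5.

67.5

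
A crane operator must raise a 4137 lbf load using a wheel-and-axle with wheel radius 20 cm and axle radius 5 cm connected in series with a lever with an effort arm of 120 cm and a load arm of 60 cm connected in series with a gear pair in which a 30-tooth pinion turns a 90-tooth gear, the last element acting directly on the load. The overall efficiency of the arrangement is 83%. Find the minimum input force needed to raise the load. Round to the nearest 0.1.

Wheel-and-axle MA = R/r = 20/5 = 4.
Lever MA = effort arm / load arm = 120/60 = 2.
Gear pair MA = 90/30 = 3.
Combined ideal MA = 4 × 2 × 3 = 24.
Actual MA = 24 × 0.83 = 19.92.
Effort = load / actual MA = 4137 / 19.92 = 207.68 lbf.

207.7 lbf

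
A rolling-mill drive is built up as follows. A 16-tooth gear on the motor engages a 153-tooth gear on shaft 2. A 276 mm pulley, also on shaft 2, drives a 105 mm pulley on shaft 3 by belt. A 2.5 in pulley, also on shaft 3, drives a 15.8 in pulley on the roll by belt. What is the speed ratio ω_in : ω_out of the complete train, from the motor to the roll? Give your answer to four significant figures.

22.99

Each stage contributes driven/driver: gear mesh 153/16 = 9.5625, belt 105/276 = 0.38043, belt 15.8/2.5 = 6.32.
Overall: 9.5625 × 0.38043 × 6.32 = 22.992.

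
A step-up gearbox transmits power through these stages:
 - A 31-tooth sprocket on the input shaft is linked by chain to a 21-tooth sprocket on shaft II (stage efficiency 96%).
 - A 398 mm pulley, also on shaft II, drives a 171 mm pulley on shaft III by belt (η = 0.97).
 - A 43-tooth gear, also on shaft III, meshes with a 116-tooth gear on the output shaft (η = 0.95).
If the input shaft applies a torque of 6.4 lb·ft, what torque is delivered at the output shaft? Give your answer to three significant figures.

Chain: ratio = 21/31 = 0.67742; torque at shaft II = 6.4 × 0.67742 × 0.96 = 4.1621 lb·ft.
Belt: ratio = 171/398 = 0.42965; torque at shaft III = 4.1621 × 0.42965 × 0.97 = 1.7346 lb·ft.
Gear mesh: ratio = 116/43 = 2.6977; torque at the output shaft = 1.7346 × 2.6977 × 0.95 = 4.4454 lb·ft.

4.45 lb·ft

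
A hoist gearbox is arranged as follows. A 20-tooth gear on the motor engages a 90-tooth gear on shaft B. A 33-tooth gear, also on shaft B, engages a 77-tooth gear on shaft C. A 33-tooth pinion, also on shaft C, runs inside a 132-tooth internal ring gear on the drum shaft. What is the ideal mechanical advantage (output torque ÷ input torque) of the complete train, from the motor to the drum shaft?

Each stage contributes driven/driver: gear mesh 90/20 = 4.5, gear mesh 77/33 = 2.3333, internal gear 132/33 = 4.
Overall: 4.5 × 2.3333 × 4 = 42.

42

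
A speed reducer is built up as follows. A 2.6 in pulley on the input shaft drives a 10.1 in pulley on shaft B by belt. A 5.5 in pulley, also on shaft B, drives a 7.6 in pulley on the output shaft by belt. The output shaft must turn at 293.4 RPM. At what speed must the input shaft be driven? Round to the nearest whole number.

Overall ratio R = 3.8846 × 1.3818 = 5.3678.
Required input speed = output speed × R = 293.4 × 5.3678 = 1574.9 RPM.

1575 RPM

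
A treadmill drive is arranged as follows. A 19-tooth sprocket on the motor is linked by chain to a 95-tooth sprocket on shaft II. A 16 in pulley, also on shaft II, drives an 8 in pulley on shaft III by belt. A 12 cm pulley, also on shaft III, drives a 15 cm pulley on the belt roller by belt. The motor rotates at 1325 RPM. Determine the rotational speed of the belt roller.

the motor → shaft II (chain, 95/19): 1325 ÷ 5 = 265 RPM
shaft II → shaft III (belt, 8/16): 265 ÷ 0.5 = 530 RPM
shaft III → the belt roller (belt, 15/12): 530 ÷ 1.25 = 424 RPM

424 RPM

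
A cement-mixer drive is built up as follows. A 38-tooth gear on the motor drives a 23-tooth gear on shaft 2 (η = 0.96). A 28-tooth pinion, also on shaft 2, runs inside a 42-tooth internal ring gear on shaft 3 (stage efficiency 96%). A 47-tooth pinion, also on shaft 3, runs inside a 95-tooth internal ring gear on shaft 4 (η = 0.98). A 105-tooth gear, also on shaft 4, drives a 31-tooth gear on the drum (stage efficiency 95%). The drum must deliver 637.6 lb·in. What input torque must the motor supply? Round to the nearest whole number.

Overall ratio R = 0.60526 × 1.5 × 2.0213 × 0.29524 = 0.54179; overall efficiency η = 0.96 × 0.96 × 0.98 × 0.95 = 0.8580.
Input torque = output torque / (R × η) = 637.6 / (0.54179 × 0.8580) = 1371.6 lb·in.

1372 lb·in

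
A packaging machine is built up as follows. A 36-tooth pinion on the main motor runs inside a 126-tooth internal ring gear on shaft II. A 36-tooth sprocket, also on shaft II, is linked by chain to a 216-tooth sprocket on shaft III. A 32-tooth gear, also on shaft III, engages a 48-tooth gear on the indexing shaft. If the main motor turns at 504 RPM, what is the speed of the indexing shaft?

the main motor → shaft II (internal gear, 126/36): 504 ÷ 3.5 = 144 RPM
shaft II → shaft III (chain, 216/36): 144 ÷ 6 = 24 RPM
shaft III → the indexing shaft (gear mesh, 48/32): 24 ÷ 1.5 = 16 RPM

16 RPM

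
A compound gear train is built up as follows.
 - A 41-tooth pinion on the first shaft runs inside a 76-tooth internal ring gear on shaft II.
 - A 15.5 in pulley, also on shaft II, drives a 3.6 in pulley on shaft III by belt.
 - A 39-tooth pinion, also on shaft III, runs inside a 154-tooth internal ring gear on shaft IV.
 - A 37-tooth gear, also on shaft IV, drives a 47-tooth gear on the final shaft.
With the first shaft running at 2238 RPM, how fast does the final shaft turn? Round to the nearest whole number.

1036 RPM

internal gear 76/41 = 1.8537 → 2238/1.8537 = 1207.3 RPM
belt 3.6/15.5 = 0.23226 → 1207.3/0.23226 = 5198.3 RPM
internal gear 154/39 = 3.9487 → 5198.3/3.9487 = 1316.4 RPM
gear mesh 47/37 = 1.2703 → 1316.4/1.2703 = 1036.4 RPM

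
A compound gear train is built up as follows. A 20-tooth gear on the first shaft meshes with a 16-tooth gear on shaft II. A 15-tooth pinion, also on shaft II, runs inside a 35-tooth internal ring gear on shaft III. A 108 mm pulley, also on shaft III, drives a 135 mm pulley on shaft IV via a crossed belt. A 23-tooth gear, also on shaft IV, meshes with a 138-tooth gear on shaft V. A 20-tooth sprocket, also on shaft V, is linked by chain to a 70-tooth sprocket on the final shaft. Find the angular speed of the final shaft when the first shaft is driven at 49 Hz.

1 Hz

Gear mesh: ratio = 16/20 = 0.8, so shaft II turns at 49 / 0.8 = 61.25 Hz.
Internal gear: ratio = 35/15 = 2.3333, so shaft III turns at 61.25 / 2.3333 = 26.25 Hz.
Belt: ratio = 135/108 = 1.25, so shaft IV turns at 26.25 / 1.25 = 21 Hz.
Gear mesh: ratio = 138/23 = 6, so shaft V turns at 21 / 6 = 3.5 Hz.
Chain: ratio = 70/20 = 3.5, so the final shaft turns at 3.5 / 3.5 = 1 Hz.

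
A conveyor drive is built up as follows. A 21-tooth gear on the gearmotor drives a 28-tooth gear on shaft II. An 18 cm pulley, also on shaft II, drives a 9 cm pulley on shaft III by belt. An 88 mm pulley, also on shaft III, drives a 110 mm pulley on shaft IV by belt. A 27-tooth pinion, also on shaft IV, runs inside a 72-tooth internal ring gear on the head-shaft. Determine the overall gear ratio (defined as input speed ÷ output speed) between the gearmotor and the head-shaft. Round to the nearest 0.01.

2.22

Each stage contributes driven/driver: gear mesh 28/21 = 1.3333, belt 9/18 = 0.5, belt 110/88 = 1.25, internal gear 72/27 = 2.6667.
Overall: 1.3333 × 0.5 × 1.25 × 2.6667 = 2.2222.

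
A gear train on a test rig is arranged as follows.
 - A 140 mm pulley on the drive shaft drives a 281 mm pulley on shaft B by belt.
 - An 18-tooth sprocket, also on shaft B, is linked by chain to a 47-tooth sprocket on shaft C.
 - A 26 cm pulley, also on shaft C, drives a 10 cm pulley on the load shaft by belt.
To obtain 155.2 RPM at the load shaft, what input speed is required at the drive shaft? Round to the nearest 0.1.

Overall ratio R = 2.0071 × 2.6111 × 0.38462 = 2.0157.
Required input speed = output speed × R = 155.2 × 2.0157 = 312.84 RPM.

312.8 RPM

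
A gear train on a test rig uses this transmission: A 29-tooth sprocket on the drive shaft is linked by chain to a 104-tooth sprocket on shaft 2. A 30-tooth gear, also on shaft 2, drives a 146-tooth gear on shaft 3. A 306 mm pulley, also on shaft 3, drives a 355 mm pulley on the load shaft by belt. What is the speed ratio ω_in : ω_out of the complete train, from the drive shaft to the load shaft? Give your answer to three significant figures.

20.2

Each stage contributes driven/driver: chain 104/29 = 3.5862, gear mesh 146/30 = 4.8667, belt 355/306 = 1.1601.
Overall: 3.5862 × 4.8667 × 1.1601 = 20.248.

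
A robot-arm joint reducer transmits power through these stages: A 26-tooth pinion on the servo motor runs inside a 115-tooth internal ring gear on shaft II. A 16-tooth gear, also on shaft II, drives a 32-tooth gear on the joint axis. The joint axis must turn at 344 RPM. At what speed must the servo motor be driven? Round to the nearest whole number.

Overall ratio R = 4.4231 × 2 = 8.8462.
Required input speed = output speed × R = 344 × 8.8462 = 3043.1 RPM.

3043 RPM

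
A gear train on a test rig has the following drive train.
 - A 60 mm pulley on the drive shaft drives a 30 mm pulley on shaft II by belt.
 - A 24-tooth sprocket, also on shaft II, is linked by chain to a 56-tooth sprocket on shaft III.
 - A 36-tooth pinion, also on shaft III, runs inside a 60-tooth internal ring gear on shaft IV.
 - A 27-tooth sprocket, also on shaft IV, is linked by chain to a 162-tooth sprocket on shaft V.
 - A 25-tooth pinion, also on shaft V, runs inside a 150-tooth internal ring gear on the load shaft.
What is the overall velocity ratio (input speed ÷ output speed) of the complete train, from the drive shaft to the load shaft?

70

Each stage contributes driven/driver: belt 30/60 = 0.5, chain 56/24 = 2.3333, internal gear 60/36 = 1.6667, chain 162/27 = 6, internal gear 150/25 = 6.
Overall: 0.5 × 2.3333 × 1.6667 × 6 × 6 = 70.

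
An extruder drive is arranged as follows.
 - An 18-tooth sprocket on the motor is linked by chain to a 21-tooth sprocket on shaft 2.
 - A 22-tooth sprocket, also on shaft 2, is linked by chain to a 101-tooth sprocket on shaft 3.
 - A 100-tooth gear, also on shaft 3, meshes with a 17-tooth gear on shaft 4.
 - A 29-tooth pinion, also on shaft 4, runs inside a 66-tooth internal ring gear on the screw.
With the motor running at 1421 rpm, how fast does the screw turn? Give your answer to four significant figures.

the motor → shaft 2 (chain, 21/18): 1421 ÷ 1.1667 = 1218 rpm
shaft 2 → shaft 3 (chain, 101/22): 1218 ÷ 4.5909 = 265.31 rpm
shaft 3 → shaft 4 (gear mesh, 17/100): 265.31 ÷ 0.17 = 1560.6 rpm
shaft 4 → the screw (internal gear, 66/29): 1560.6 ÷ 2.2759 = 685.73 rpm

685.7 rpm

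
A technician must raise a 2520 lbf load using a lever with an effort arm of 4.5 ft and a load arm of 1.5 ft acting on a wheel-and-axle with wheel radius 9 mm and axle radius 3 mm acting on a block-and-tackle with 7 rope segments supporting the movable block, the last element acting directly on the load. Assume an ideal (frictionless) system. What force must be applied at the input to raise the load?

Lever MA = effort arm / load arm = 4.5/1.5 = 3.
Wheel-and-axle MA = R/r = 9/3 = 3.
Block-and-tackle MA = number of supporting rope parts = 7.
Combined ideal MA = 3 × 3 × 7 = 63.
Effort = load / MA = 2520 / 63 = 40 lbf.

40 lbf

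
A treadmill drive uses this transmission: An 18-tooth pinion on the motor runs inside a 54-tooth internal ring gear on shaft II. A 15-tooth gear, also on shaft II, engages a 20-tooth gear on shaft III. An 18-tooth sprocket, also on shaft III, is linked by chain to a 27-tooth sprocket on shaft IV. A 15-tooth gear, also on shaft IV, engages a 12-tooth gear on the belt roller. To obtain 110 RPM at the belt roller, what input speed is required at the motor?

Overall ratio R = 3 × 1.3333 × 1.5 × 0.8 = 4.8.
Required input speed = output speed × R = 110 × 4.8 = 528 RPM.

528 RPM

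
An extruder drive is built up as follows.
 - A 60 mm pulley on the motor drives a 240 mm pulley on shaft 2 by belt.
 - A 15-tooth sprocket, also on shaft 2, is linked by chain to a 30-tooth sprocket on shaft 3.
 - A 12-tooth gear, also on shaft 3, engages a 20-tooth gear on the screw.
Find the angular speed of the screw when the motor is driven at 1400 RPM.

105 RPM

the motor → shaft 2 (belt, 240/60): 1400 ÷ 4 = 350 RPM
shaft 2 → shaft 3 (chain, 30/15): 350 ÷ 2 = 175 RPM
shaft 3 → the screw (gear mesh, 20/12): 175 ÷ 1.6667 = 105 RPM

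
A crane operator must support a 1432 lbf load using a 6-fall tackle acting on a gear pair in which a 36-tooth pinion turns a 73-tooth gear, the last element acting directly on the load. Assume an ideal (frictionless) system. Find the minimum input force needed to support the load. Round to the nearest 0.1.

117.7 lbf

Block-and-tackle MA = number of supporting rope parts = 6.
Gear pair MA = 73/36 = 2.0278.
Combined ideal MA = 6 × 2.0278 = 12.167.
Effort = load / MA = 1432 / 12.167 = 117.7 lbf.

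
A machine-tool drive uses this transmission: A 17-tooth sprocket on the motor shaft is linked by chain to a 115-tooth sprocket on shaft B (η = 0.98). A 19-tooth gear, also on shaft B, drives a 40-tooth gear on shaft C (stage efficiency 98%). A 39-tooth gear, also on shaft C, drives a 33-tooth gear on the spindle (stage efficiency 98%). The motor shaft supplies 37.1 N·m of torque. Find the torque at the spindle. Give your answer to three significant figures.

chain 115/17 = 6.7647 → τ = 37.1·6.7647·0.98 = 245.95 N·m
gear mesh 40/19 = 2.1053 → τ = 245.95·2.1053·0.98 = 507.44 N·m
gear mesh 33/39 = 0.84615 → τ = 507.44·0.84615·0.98 = 420.78 N·m

421 N·m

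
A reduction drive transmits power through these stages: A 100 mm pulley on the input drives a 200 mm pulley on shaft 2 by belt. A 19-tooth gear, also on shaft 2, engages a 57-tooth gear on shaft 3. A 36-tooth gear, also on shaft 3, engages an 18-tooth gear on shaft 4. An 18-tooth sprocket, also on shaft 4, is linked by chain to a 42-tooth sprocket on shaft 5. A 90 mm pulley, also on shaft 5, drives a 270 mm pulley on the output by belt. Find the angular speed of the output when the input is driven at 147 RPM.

Belt: ratio = 200/100 = 2, so shaft 2 turns at 147 / 2 = 73.5 RPM.
Gear mesh: ratio = 57/19 = 3, so shaft 3 turns at 73.5 / 3 = 24.5 RPM.
Gear mesh: ratio = 18/36 = 0.5, so shaft 4 turns at 24.5 / 0.5 = 49 RPM.
Chain: ratio = 42/18 = 2.3333, so shaft 5 turns at 49 / 2.3333 = 21 RPM.
Belt: ratio = 270/90 = 3, so the output turns at 21 / 3 = 7 RPM.

7 RPM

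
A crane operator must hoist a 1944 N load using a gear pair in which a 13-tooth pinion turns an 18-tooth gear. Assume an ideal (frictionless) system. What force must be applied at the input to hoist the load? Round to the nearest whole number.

Gear pair MA = 18/13 = 1.3846.
Effort = load / MA = 1944 / 1.3846 = 1404 N.

1404 N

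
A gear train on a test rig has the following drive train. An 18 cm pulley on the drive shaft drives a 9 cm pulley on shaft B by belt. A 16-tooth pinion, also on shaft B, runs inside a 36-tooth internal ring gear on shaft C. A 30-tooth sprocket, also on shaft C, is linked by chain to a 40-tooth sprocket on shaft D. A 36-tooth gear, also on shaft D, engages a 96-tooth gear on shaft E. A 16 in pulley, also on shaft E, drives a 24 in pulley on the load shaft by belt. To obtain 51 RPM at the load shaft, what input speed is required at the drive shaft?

Overall ratio R = 0.5 × 2.25 × 1.3333 × 2.6667 × 1.5 = 6.
Required input speed = output speed × R = 51 × 6 = 306 RPM.

306 RPM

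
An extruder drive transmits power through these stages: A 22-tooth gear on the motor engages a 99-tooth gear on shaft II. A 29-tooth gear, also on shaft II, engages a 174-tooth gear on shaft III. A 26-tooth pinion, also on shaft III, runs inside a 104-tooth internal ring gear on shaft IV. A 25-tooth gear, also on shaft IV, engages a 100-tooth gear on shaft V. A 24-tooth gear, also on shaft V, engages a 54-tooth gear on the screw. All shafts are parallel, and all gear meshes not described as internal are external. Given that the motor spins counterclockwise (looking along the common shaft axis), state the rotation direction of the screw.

the motor → shaft II: external mesh, 1 reversal → CW.
shaft II → shaft III: external mesh, 1 reversal → CCW.
shaft III → shaft IV: internal mesh, same direction → CCW.
shaft IV → shaft V: external mesh, 1 reversal → CW.
shaft V → the screw: external mesh, 1 reversal → CCW.
4 reversals in total — an even number — so the screw turns the same way as the motor.

counterclockwise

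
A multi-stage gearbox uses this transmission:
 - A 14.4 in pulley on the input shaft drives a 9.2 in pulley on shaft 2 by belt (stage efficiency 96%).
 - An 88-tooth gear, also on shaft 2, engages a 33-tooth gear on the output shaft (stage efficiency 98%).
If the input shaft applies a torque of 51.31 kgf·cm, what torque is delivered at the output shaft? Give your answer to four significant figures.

11.57 kgf·cm

belt 9.2/14.4 = 0.63889 → τ = 51.31·0.63889·0.96 = 31.47 kgf·cm
gear mesh 33/88 = 0.375 → τ = 31.47·0.375·0.98 = 11.565 kgf·cm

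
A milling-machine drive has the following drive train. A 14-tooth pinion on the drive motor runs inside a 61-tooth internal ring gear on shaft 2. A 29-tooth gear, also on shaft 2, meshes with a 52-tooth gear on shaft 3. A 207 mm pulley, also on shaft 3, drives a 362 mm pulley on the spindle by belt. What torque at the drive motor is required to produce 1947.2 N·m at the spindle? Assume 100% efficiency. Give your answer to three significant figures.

143 N·m

Overall ratio R = 4.3571 × 1.7931 × 1.7488 = 13.663.
Input torque = output torque / R = 1947.2 / 13.663 = 142.52 N·m.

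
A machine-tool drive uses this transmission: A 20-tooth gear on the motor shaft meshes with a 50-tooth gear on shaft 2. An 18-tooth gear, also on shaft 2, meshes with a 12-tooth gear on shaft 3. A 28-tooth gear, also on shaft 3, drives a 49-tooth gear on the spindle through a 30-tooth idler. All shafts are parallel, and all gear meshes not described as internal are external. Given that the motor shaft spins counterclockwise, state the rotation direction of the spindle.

counterclockwise

the motor shaft → shaft 2: external mesh, 1 reversal → CW.
shaft 2 → shaft 3: external mesh, 1 reversal → CCW.
shaft 3 → the spindle: driver → idler → driven is 2 external meshes, 2 reversals → CCW.
4 reversals in total — an even number — so the spindle turns the same way as the motor shaft.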